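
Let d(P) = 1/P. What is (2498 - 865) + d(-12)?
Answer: 19595/12 ≈ 1632.9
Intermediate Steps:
(2498 - 865) + d(-12) = (2498 - 865) + 1/(-12) = 1633 - 1/12 = 19595/12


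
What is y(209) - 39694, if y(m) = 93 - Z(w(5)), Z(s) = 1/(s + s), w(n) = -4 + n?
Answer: -79203/2 ≈ -39602.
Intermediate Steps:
Z(s) = 1/(2*s)
y(m) = 185/2 (y(m) = 93 - 1/(2*(-4 + 5)) = 93 - 1/(2*1) = 93 - 1/2 = 185/2)
y(209) - 39694 = 185/2 - 39694 = -79203/2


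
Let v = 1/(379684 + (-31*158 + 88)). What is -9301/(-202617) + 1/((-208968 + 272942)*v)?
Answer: 38275433716/6481109979 ≈ 5.9057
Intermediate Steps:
v = 1/374874 (v = 1/(379684 + (-4898 + 88)) = 1/(379684 - 4810) = 1/374874 ≈ 2.6676e-6)
-9301/(-202617) + 1/((-208968 + 272942)*v) = -9301/(-202617) + 1/((-208968 + 272942)*(1/374874)) = -9301*(-1/202617) + 374874/63974 = 9301/202617 + (1/63974)*374874 = 9301/202617 + 187437/31987 = 38275433716/6481109979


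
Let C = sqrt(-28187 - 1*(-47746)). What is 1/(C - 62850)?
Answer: -62850/3950102941 - sqrt(19559)/3950102941 ≈ -1.5946e-5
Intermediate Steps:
C = sqrt(19559) (C = sqrt(-28187 + 47746) = sqrt(19559) ≈ 139.85)
1/(C - 62850) = 1/(sqrt(19559) - 62850) = 1/(-62850 + sqrt(19559))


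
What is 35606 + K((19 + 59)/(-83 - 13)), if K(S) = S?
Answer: 569683/16 ≈ 35605.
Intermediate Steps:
35606 + K((19 + 59)/(-83 - 13)) = 35606 + (19 + 59)/(-83 - 13) = 35606 + 78/(-96) = 35606 + 78*(-1/96) = 35606 - 13/16 = 569683/16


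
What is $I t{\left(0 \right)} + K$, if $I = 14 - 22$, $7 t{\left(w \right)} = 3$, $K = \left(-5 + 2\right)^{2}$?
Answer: $\frac{39}{7} \approx 5.5714$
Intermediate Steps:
$K = 9$ ($K = \left(-3\right)^{2} = 9$)
$t{\left(w \right)} = \frac{3}{7}$ ($t{\left(w \right)} = \frac{1}{7} \cdot 3 = \frac{3}{7}$)
$I = -8$
$I t{\left(0 \right)} + K = \left(-8\right) \frac{3}{7} + 9 = - \frac{24}{7} + 9 = \frac{39}{7}$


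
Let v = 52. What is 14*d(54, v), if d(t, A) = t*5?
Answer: 3780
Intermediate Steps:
d(t, A) = 5*t
14*d(54, v) = 14*(5*54) = 14*270 = 3780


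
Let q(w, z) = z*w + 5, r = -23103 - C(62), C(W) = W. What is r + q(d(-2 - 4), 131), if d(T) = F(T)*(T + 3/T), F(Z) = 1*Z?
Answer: -18051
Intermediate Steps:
F(Z) = Z
d(T) = T*(T + 3/T)
r = -23165 (r = -23103 - 1*62 = -23103 - 62 = -23165)
q(w, z) = 5 + w*z (q(w, z) = w*z + 5 = 5 + w*z)
r + q(d(-2 - 4), 131) = -23165 + (5 + (3 + (-2 - 4)**2)*131) = -23165 + (5 + (3 + (-6)**2)*131) = -23165 + (5 + (3 + 36)*131) = -23165 + (5 + 39*131) = -23165 + (5 + 5109) = -23165 + 5114 = -18051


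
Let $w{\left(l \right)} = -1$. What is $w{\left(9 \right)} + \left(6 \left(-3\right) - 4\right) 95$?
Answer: $-2091$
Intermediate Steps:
$w{\left(9 \right)} + \left(6 \left(-3\right) - 4\right) 95 = -1 + \left(6 \left(-3\right) - 4\right) 95 = -1 + \left(-18 - 4\right) 95 = -1 - 2090 = -2091$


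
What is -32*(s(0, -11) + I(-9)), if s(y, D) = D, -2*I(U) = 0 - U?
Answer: 496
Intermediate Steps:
I(U) = U/2 (I(U) = -(0 - U)/2 = -(-1)*U/2 = U/2)
-32*(s(0, -11) + I(-9)) = -32*(-11 + (½)*(-9)) = -32*(-11 - 9/2) = -32*(-31/2) = 496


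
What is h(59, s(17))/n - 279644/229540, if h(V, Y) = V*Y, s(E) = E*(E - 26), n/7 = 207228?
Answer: -33976877117/27747483820 ≈ -1.2245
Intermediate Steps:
n = 1450596 (n = 7*207228 = 1450596)
s(E) = E*(-26 + E)
h(59, s(17))/n - 279644/229540 = (59*(17*(-26 + 17)))/1450596 - 279644/229540 = (59*(17*(-9)))*(1/1450596) - 279644*1/229540 = (59*(-153))*(1/1450596) - 69911/57385 = -9027*1/1450596 - 69911/57385 = -3009/483532 - 69911/57385 = -33976877117/27747483820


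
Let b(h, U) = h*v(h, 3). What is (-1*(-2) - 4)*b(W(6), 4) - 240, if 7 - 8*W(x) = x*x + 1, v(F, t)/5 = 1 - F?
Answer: -495/8 ≈ -61.875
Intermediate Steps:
v(F, t) = 5 - 5*F (v(F, t) = 5*(1 - F) = 5 - 5*F)
W(x) = ¾ - x²/8 (W(x) = 7/8 - (x*x + 1)/8 = 7/8 - (x² + 1)/8 = 7/8 - (1 + x²)/8 = 7/8 + (-⅛ - x²/8) = ¾ - x²/8)
b(h, U) = h*(5 - 5*h)
(-1*(-2) - 4)*b(W(6), 4) - 240 = (-1*(-2) - 4)*(5*(¾ - ⅛*6²)*(1 - (¾ - ⅛*6²))) - 240 = (2 - 4)*(5*(¾ - ⅛*36)*(1 - (¾ - ⅛*36))) - 240 = -10*(¾ - 9/2)*(1 - (¾ - 9/2)) - 240 = -10*(-15)*(1 - 1*(-15/4))/4 - 240 = -10*(-15)*(1 + 15/4)/4 - 240 = -10*(-15)*19/(4*4) - 240 = -2*(-1425/16) - 240 = 1425/8 - 240 = -495/8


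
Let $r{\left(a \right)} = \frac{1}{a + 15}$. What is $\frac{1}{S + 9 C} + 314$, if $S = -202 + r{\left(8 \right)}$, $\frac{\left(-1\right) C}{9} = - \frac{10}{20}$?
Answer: $\frac{2332032}{7427} \approx 313.99$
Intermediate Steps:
$r{\left(a \right)} = \frac{1}{15 + a}$
$C = \frac{9}{2}$ ($C = - 9 \left(- \frac{10}{20}\right) = - 9 \left(\left(-10\right) \frac{1}{20}\right) = \left(-9\right) \left(- \frac{1}{2}\right) = \frac{9}{2} \approx 4.5$)
$S = - \frac{4645}{23}$ ($S = -202 + \frac{1}{15 + 8} = -202 + \frac{1}{23} = - \frac{4645}{23} \approx -201.96$)
$\frac{1}{S + 9 C} + 314 = \frac{1}{- \frac{4645}{23} + 9 \cdot \frac{9}{2}} + 314 = \frac{1}{- \frac{4645}{23} + \frac{81}{2}} + 314 = \frac{1}{- \frac{7427}{46}} + 314 = - \frac{46}{7427} + 314 = \frac{2332032}{7427}$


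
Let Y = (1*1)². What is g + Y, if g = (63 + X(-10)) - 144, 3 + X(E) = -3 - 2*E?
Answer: -66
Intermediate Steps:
X(E) = -6 - 2*E (X(E) = -3 + (-3 - 2*E) = -6 - 2*E)
g = -67 (g = (63 + (-6 - 2*(-10))) - 144 = (63 + (-6 + 20)) - 144 = (63 + 14) - 144 = 77 - 144 = -67)
Y = 1 (Y = 1² = 1)
g + Y = -67 + 1 = -66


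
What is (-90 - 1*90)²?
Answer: 32400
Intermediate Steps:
(-90 - 1*90)² = (-90 - 90)² = (-180)² = 32400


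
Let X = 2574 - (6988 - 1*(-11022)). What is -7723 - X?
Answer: 7713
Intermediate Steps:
X = -15436 (X = 2574 - (6988 + 11022) = 2574 - 1*18010 = 2574 - 18010 = -15436)
-7723 - X = -7723 - 1*(-15436) = -7723 + 15436 = 7713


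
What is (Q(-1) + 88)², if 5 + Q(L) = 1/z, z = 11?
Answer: 835396/121 ≈ 6904.1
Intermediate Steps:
Q(L) = -54/11 (Q(L) = -5 + 1/11 = -54/11)
(Q(-1) + 88)² = (-54/11 + 88)² = (914/11)² = 835396/121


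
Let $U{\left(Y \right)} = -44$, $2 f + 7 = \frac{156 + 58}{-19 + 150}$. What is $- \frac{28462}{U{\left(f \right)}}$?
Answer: $\frac{14231}{22} \approx 646.86$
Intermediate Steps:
$f = - \frac{703}{262}$ ($f = - \frac{7}{2} + \frac{\left(156 + 58\right) \frac{1}{-19 + 150}}{2} = - \frac{7}{2} + \frac{214 \cdot \frac{1}{131}}{2} = - \frac{7}{2} + \frac{1}{2} \cdot \frac{214}{131} = - \frac{7}{2} + \frac{107}{131} = - \frac{703}{262} \approx -2.6832$)
$- \frac{28462}{U{\left(f \right)}} = - \frac{28462}{-44} = \left(-28462\right) \left(- \frac{1}{44}\right) = \frac{14231}{22}$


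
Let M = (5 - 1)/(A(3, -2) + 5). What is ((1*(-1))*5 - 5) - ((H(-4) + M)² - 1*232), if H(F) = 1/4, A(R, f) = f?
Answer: 31607/144 ≈ 219.49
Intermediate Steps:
M = 4/3 (M = (5 - 1)/(-2 + 5) = 4/3 ≈ 1.3333)
H(F) = ¼
((1*(-1))*5 - 5) - ((H(-4) + M)² - 1*232) = ((1*(-1))*5 - 5) - ((¼ + 4/3)² - 1*232) = (-1*5 - 5) - ((19/12)² - 232) = (-5 - 5) - (361/144 - 232) = -10 - 1*(-33047/144) = -10 + 33047/144 = 31607/144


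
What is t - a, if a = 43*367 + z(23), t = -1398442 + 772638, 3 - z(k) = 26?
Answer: -641562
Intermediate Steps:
z(k) = -23 (z(k) = 3 - 1*26 = 3 - 26 = -23)
t = -625804
a = 15758 (a = 43*367 - 23 = 15781 - 23 = 15758)
t - a = -625804 - 1*15758 = -625804 - 15758 = -641562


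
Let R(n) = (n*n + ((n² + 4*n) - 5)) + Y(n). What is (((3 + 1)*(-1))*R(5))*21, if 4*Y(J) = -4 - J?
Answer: -5271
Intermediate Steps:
Y(J) = -1 - J/4 (Y(J) = (-4 - J)/4 = -1 - J/4)
R(n) = -6 + 2*n² + 15*n/4 (R(n) = (n*n + ((n² + 4*n) - 5)) + (-1 - n/4) = (n² + (-5 + n² + 4*n)) + (-1 - n/4) = (-5 + 2*n² + 4*n) + (-1 - n/4) = -6 + 2*n² + 15*n/4)
(((3 + 1)*(-1))*R(5))*21 = (((3 + 1)*(-1))*(-6 + 2*5² + (15/4)*5))*21 = ((4*(-1))*(-6 + 2*25 + 75/4))*21 = -4*(-6 + 50 + 75/4)*21 = -4*251/4*21 = -251*21 = -5271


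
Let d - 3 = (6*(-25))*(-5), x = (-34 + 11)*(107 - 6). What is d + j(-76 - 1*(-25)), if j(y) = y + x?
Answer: -1621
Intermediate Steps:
x = -2323 (x = -23*101 = -2323)
j(y) = -2323 + y (j(y) = y - 2323 = -2323 + y)
d = 753 (d = 3 + (6*(-25))*(-5) = 3 - 150*(-5) = 3 + 750 = 753)
d + j(-76 - 1*(-25)) = 753 + (-2323 + (-76 - 1*(-25))) = 753 + (-2323 + (-76 + 25)) = 753 + (-2323 - 51) = 753 - 2374 = -1621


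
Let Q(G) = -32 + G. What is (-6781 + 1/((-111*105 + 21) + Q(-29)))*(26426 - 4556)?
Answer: -346874803704/2339 ≈ -1.4830e+8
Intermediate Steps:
(-6781 + 1/((-111*105 + 21) + Q(-29)))*(26426 - 4556) = (-6781 + 1/((-111*105 + 21) + (-32 - 29)))*(26426 - 4556) = (-6781 + 1/((-11655 + 21) - 61))*21870 = (-6781 + 1/(-11634 - 61))*21870 = (-6781 + 1/(-11695))*21870 = (-6781 - 1/11695)*21870 = -79303796/11695*21870 = -346874803704/2339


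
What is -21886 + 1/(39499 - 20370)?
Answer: -418657293/19129 ≈ -21886.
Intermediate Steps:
-21886 + 1/(39499 - 20370) = -21886 + 1/19129 = -418657293/19129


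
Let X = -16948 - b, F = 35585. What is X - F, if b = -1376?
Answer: -51157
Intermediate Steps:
X = -15572 (X = -16948 - 1*(-1376) = -16948 + 1376 = -15572)
X - F = -15572 - 1*35585 = -15572 - 35585 = -51157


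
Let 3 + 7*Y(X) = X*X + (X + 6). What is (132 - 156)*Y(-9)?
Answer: -1800/7 ≈ -257.14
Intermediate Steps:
Y(X) = 3/7 + X/7 + X²/7 (Y(X) = -3/7 + (X*X + (X + 6))/7 = -3/7 + (X² + (6 + X))/7 = -3/7 + (6 + X + X²)/7 = -3/7 + (6/7 + X/7 + X²/7) = 3/7 + X/7 + X²/7)
(132 - 156)*Y(-9) = (132 - 156)*(3/7 + (⅐)*(-9) + (⅐)*(-9)²) = -24*(3/7 - 9/7 + (⅐)*81) = -24*(3/7 - 9/7 + 81/7) = -24*75/7 = -1800/7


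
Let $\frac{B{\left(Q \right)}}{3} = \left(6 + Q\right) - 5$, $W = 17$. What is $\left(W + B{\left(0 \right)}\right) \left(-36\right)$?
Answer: $-720$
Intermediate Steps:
$B{\left(Q \right)} = 3 + 3 Q$ ($B{\left(Q \right)} = 3 \left(\left(6 + Q\right) - 5\right) = 3 \left(1 + Q\right) = 3 + 3 Q$)
$\left(W + B{\left(0 \right)}\right) \left(-36\right) = \left(17 + \left(3 + 3 \cdot 0\right)\right) \left(-36\right) = \left(17 + \left(3 + 0\right)\right) \left(-36\right) = \left(17 + 3\right) \left(-36\right) = 20 \left(-36\right) = -720$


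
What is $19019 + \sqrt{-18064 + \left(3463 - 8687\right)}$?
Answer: $19019 + 2 i \sqrt{5822} \approx 19019.0 + 152.6 i$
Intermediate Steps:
$19019 + \sqrt{-18064 + \left(3463 - 8687\right)} = 19019 + \sqrt{-18064 - 5224} = 19019 + \sqrt{-23288} = 19019 + 2 i \sqrt{5822}$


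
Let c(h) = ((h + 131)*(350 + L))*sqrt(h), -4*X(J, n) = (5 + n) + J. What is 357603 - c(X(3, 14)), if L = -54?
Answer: 357603 - 18574*I*sqrt(22) ≈ 3.576e+5 - 87120.0*I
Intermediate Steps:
X(J, n) = -5/4 - J/4 - n/4 (X(J, n) = -((5 + n) + J)/4 = -(5 + J + n)/4 = -5/4 - J/4 - n/4)
c(h) = sqrt(h)*(38776 + 296*h) (c(h) = ((h + 131)*(350 - 54))*sqrt(h) = ((131 + h)*296)*sqrt(h) = (38776 + 296*h)*sqrt(h) = sqrt(h)*(38776 + 296*h))
357603 - c(X(3, 14)) = 357603 - 296*sqrt(-5/4 - 1/4*3 - 1/4*14)*(131 + (-5/4 - 1/4*3 - 1/4*14)) = 357603 - 296*sqrt(-5/4 - 3/4 - 7/2)*(131 + (-5/4 - 3/4 - 7/2)) = 357603 - 296*sqrt(-11/2)*(131 - 11/2) = 357603 - 296*I*sqrt(22)/2*251/2 = 357603 - 18574*I*sqrt(22)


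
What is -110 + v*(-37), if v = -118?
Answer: 4256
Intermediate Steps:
-110 + v*(-37) = -110 - 118*(-37) = -110 + 4366 = 4256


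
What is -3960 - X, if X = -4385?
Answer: 425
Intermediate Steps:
-3960 - X = -3960 - 1*(-4385) = -3960 + 4385 = 425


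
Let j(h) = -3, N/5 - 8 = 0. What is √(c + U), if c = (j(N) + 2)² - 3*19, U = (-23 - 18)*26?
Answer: I*√1122 ≈ 33.496*I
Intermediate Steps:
N = 40 (N = 40 + 5*0 = 40 + 0 = 40)
U = -1066 (U = -41*26 = -1066)
c = -56 (c = (-3 + 2)² - 3*19 = (-1)² - 57 = 1 - 57 = -56)
√(c + U) = √(-56 - 1066) = √(-1122) = I*√1122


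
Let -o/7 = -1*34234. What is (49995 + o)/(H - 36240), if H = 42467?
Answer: 289633/6227 ≈ 46.512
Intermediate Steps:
o = 239638 (o = -(-7)*34234 = -7*(-34234) = 239638)
(49995 + o)/(H - 36240) = (49995 + 239638)/(42467 - 36240) = 289633/6227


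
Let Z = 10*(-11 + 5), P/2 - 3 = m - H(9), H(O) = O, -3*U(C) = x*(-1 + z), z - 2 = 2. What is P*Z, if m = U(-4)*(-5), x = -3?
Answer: 2520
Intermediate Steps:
z = 4 (z = 2 + 2 = 4)
U(C) = 3 (U(C) = -(-1)*(-1 + 4) = -(-1)*3 = -⅓*(-9) = 3)
m = -15 (m = 3*(-5) = -15)
P = -42 (P = 6 + 2*(-15 - 1*9) = 6 + 2*(-15 - 9) = 6 + 2*(-24) = 6 - 48 = -42)
Z = -60 (Z = 10*(-6) = -60)
P*Z = -42*(-60) = 2520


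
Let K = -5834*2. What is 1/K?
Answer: -1/11668 ≈ -8.5704e-5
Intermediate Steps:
K = -11668
1/K = 1/(-11668) = -1/11668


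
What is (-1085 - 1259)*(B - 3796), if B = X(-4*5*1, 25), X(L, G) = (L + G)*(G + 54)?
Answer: 7971944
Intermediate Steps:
X(L, G) = (54 + G)*(G + L) (X(L, G) = (G + L)*(54 + G) = (54 + G)*(G + L))
B = 395 (B = 25**2 + 54*25 + 54*(-4*5*1) + 25*(-4*5*1) = 625 + 1350 + 54*(-20*1) + 25*(-20*1) = 625 + 1350 + 54*(-20) + 25*(-20) = 625 + 1350 - 1080 - 500 = 395)
(-1085 - 1259)*(B - 3796) = (-1085 - 1259)*(395 - 3796) = -2344*(-3401) = 7971944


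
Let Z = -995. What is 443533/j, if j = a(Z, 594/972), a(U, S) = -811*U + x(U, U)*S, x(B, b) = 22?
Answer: 3991797/7262626 ≈ 0.54964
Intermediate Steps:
a(U, S) = -811*U + 22*S
j = 7262626/9 (j = -811*(-995) + 22*(594/972) = 806945 + 22*(594*(1/972)) = 806945 + 22*(11/18) = 806945 + 121/9 = 7262626/9 ≈ 8.0696e+5)
443533/j = 443533/(7262626/9) = 443533*(9/7262626) = 3991797/7262626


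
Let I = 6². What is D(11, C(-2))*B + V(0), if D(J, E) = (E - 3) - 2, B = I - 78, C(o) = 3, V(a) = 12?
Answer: 96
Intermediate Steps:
I = 36
B = -42 (B = 36 - 78 = -42)
D(J, E) = -5 + E (D(J, E) = (-3 + E) - 2 = -5 + E)
D(11, C(-2))*B + V(0) = (-5 + 3)*(-42) + 12 = -2*(-42) + 12 = 84 + 12 = 96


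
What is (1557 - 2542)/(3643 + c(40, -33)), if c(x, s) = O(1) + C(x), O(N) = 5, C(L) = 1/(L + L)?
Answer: -78800/291841 ≈ -0.27001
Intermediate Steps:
C(L) = 1/(2*L)
c(x, s) = 5 + 1/(2*x)
(1557 - 2542)/(3643 + c(40, -33)) = (1557 - 2542)/(3643 + (5 + (1/2)/40)) = -985/(3643 + (5 + (1/2)*(1/40))) = -985/(3643 + (5 + 1/80)) = -985/(3643 + 401/80) = -985/291841/80 = -985*80/291841 = -78800/291841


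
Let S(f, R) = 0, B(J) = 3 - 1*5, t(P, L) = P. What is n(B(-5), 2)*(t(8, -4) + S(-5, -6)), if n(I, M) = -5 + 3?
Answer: -16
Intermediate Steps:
B(J) = -2 (B(J) = 3 - 5 = -2)
n(I, M) = -2
n(B(-5), 2)*(t(8, -4) + S(-5, -6)) = -2*(8 + 0) = -2*8 = -16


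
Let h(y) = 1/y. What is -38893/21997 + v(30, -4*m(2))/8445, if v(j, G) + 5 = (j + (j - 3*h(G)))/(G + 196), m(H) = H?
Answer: -494145675929/279390056160 ≈ -1.7687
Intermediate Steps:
h(y) = 1/y
v(j, G) = -5 + (-3/G + 2*j)/(196 + G) (v(j, G) = -5 + (j + (j - 3/G))/(G + 196) = -5 + (-3/G + 2*j)/(196 + G))
-38893/21997 + v(30, -4*m(2))/8445 = -38893/21997 + ((-3 - (-4*2)*(980 - 2*30 + 5*(-4*2)))/(((-4*2))*(196 - 4*2)))/8445 = -38893*1/21997 + ((-3 - 1*(-8)*(980 - 60 + 5*(-8)))/((-8)*(196 - 8)))*(1/8445) = -38893/21997 - ⅛*(-3 - 1*(-8)*(980 - 60 - 40))/188*(1/8445) = -38893/21997 - ⅛*1/188*(-3 - 1*(-8)*880)*(1/8445) = -38893/21997 - ⅛*1/188*(-3 + 7040)*(1/8445) = -38893/21997 - ⅛*1/188*7037*(1/8445) = -38893/21997 - 7037/1504*1/8445 = -38893/21997 - 7037/12701280 = -494145675929/279390056160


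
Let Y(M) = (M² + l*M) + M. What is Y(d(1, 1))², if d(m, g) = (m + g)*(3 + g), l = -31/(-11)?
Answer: 1081600/121 ≈ 8938.8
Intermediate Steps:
l = 31/11 (l = -31*(-1/11) = 31/11 ≈ 2.8182)
d(m, g) = (3 + g)*(g + m) (d(m, g) = (g + m)*(3 + g) = (3 + g)*(g + m))
Y(M) = M² + 42*M/11 (Y(M) = (M² + 31*M/11) + M = M² + 42*M/11)
Y(d(1, 1))² = ((1² + 3*1 + 3*1 + 1*1)*(42 + 11*(1² + 3*1 + 3*1 + 1*1))/11)² = ((1 + 3 + 3 + 1)*(42 + 11*(1 + 3 + 3 + 1))/11)² = ((1/11)*8*(42 + 11*8))² = ((1/11)*8*(42 + 88))² = ((1/11)*8*130)² = (1040/11)² = 1081600/121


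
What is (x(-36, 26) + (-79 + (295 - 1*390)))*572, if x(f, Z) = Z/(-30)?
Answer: -1500356/15 ≈ -1.0002e+5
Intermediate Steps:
x(f, Z) = -Z/30 (x(f, Z) = Z*(-1/30) = -Z/30)
(x(-36, 26) + (-79 + (295 - 1*390)))*572 = (-1/30*26 + (-79 + (295 - 1*390)))*572 = (-13/15 + (-79 + (295 - 390)))*572 = (-13/15 + (-79 - 95))*572 = (-13/15 - 174)*572 = -2623/15*572 = -1500356/15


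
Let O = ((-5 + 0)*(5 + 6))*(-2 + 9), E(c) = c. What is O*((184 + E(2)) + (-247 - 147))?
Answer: 80080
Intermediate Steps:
O = -385 (O = -5*11*7 = -55*7 = -385)
O*((184 + E(2)) + (-247 - 147)) = -385*((184 + 2) + (-247 - 147)) = -385*(186 - 394) = -385*(-208) = 80080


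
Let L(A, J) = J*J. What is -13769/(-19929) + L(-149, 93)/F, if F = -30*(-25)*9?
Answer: 467913/237250 ≈ 1.9722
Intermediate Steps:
L(A, J) = J²
F = 6750 (F = 750*9 = 6750)
-13769/(-19929) + L(-149, 93)/F = -13769/(-19929) + 93²/6750 = -13769*(-1/19929) + 8649*(1/6750) = 1967/2847 + 961/750 = 467913/237250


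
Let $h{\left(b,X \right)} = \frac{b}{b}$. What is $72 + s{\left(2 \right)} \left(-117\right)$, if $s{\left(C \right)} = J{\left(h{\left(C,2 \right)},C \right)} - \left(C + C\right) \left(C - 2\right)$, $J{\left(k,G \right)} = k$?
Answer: $-45$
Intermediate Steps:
$h{\left(b,X \right)} = 1$
$s{\left(C \right)} = 1 - 2 C \left(-2 + C\right)$ ($s{\left(C \right)} = 1 - \left(C + C\right) \left(C - 2\right) = 1 - 2 C \left(-2 + C\right)$)
$72 + s{\left(2 \right)} \left(-117\right) = 72 + \left(1 - 2 \cdot 2^{2} + 4 \cdot 2\right) \left(-117\right) = 72 + \left(1 - 8 + 8\right) \left(-117\right) = 72 + 1 \left(-117\right) = 72 - 117 = -45$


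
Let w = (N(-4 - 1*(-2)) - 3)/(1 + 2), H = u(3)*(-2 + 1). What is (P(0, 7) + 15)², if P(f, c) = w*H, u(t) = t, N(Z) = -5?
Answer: 529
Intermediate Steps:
H = -3 (H = 3*(-2 + 1) = 3*(-1) = -3)
w = -8/3 (w = (-5 - 3)/(1 + 2) = -8/3 ≈ -2.6667)
P(f, c) = 8 (P(f, c) = -8/3*(-3) = 8)
(P(0, 7) + 15)² = (8 + 15)² = 23² = 529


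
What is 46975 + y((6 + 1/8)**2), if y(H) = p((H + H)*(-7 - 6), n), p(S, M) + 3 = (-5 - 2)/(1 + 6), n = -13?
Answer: 46971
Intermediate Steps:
p(S, M) = -4 (p(S, M) = -3 + (-5 - 2)/(1 + 6) = -3 - 7/7 = -3 - 7*1/7 = -3 - 1 = -4)
y(H) = -4
46975 + y((6 + 1/8)**2) = 46975 - 4 = 46971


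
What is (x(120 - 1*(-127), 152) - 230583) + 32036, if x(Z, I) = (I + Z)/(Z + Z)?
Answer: -5162201/26 ≈ -1.9855e+5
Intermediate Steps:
x(Z, I) = (I + Z)/(2*Z) (x(Z, I) = (I + Z)/((2*Z)) = (I + Z)*(1/(2*Z)) = (I + Z)/(2*Z))
(x(120 - 1*(-127), 152) - 230583) + 32036 = ((152 + (120 - 1*(-127)))/(2*(120 - 1*(-127))) - 230583) + 32036 = ((152 + (120 + 127))/(2*(120 + 127)) - 230583) + 32036 = ((1/2)*(152 + 247)/247 - 230583) + 32036 = ((1/2)*(1/247)*399 - 230583) + 32036 = (21/26 - 230583) + 32036 = -5995137/26 + 32036 = -5162201/26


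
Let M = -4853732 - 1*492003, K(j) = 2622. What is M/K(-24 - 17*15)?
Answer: -5345735/2622 ≈ -2038.8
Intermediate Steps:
M = -5345735 (M = -4853732 - 492003 = -5345735)
M/K(-24 - 17*15) = -5345735/2622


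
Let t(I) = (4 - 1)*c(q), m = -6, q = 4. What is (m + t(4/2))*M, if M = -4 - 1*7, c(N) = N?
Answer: -66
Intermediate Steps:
t(I) = 12 (t(I) = (4 - 1)*4 = 3*4 = 12)
M = -11 (M = -4 - 7 = -11)
(m + t(4/2))*M = (-6 + 12)*(-11) = 6*(-11) = -66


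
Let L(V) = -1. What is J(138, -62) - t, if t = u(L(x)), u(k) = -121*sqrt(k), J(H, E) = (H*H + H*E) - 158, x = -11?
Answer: 10330 + 121*I ≈ 10330.0 + 121.0*I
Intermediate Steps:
J(H, E) = -158 + H**2 + E*H (J(H, E) = (H**2 + E*H) - 158 = -158 + H**2 + E*H)
t = -121*I ≈ -121.0*I
J(138, -62) - t = (-158 + 138**2 - 62*138) - (-121)*I = (-158 + 19044 - 8556) + 121*I = 10330 + 121*I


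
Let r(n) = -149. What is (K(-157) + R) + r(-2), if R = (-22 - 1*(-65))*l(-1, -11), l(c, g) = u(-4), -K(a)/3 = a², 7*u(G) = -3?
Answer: -518801/7 ≈ -74114.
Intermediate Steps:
u(G) = -3/7 (u(G) = (⅐)*(-3) = -3/7)
K(a) = -3*a²
l(c, g) = -3/7
R = -129/7 (R = (-22 - 1*(-65))*(-3/7) = (-22 + 65)*(-3/7) = 43*(-3/7) = -129/7 ≈ -18.429)
(K(-157) + R) + r(-2) = (-3*(-157)² - 129/7) - 149 = (-3*24649 - 129/7) - 149 = (-73947 - 129/7) - 149 = -517758/7 - 149 = -518801/7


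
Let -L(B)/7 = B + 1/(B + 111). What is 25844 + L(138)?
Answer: 6194615/249 ≈ 24878.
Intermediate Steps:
L(B) = -7*B - 7/(111 + B) (L(B) = -7*(B + 1/(B + 111)) = -7*(B + 1/(111 + B)) = -7*B - 7/(111 + B))
25844 + L(138) = 25844 + 7*(-1 - 1*138² - 111*138)/(111 + 138) = 25844 + 7*(-1 - 1*19044 - 15318)/249 = 25844 + 7*(1/249)*(-1 - 19044 - 15318) = 25844 + 7*(1/249)*(-34363) = 25844 - 240541/249 = 6194615/249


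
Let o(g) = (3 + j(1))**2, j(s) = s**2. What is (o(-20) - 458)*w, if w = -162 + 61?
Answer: 44642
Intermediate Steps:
w = -101
o(g) = 16 (o(g) = (3 + 1**2)**2 = (3 + 1)**2 = 4**2 = 16)
(o(-20) - 458)*w = (16 - 458)*(-101) = -442*(-101) = 44642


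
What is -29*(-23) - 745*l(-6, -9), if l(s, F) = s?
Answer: 5137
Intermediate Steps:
-29*(-23) - 745*l(-6, -9) = -29*(-23) - 745*(-6) = 667 + 4470 = 5137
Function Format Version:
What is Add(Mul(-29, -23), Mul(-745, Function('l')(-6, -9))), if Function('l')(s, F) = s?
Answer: 5137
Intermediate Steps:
Add(Mul(-29, -23), Mul(-745, Function('l')(-6, -9))) = Add(Mul(-29, -23), Mul(-745, -6)) = Add(667, 4470) = 5137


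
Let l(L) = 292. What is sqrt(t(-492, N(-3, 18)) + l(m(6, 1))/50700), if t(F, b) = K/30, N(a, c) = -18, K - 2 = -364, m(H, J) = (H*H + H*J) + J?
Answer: 2*I*sqrt(114654)/195 ≈ 3.4729*I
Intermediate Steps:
m(H, J) = J + H**2 + H*J (m(H, J) = (H**2 + H*J) + J = J + H**2 + H*J)
K = -362 (K = 2 - 364 = -362)
t(F, b) = -181/15 (t(F, b) = -362/30 = -362*1/30 = -181/15)
sqrt(t(-492, N(-3, 18)) + l(m(6, 1))/50700) = sqrt(-181/15 + 292/50700) = sqrt(-181/15 + 292*(1/50700)) = sqrt(-181/15 + 73/12675) = sqrt(-152872/12675) = 2*I*sqrt(114654)/195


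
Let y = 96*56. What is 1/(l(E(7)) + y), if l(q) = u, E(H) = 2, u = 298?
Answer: 1/5674 ≈ 0.00017624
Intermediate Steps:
l(q) = 298
y = 5376
1/(l(E(7)) + y) = 1/(298 + 5376) = 1/5674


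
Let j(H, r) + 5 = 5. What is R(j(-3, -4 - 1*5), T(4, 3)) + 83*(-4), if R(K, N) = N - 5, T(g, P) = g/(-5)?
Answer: -1689/5 ≈ -337.80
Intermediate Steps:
T(g, P) = -g/5 (T(g, P) = g*(-⅕) = -g/5)
j(H, r) = 0 (j(H, r) = -5 + 5 = 0)
R(K, N) = -5 + N
R(j(-3, -4 - 1*5), T(4, 3)) + 83*(-4) = (-5 - ⅕*4) + 83*(-4) = (-5 - ⅘) - 332 = -29/5 - 332 = -1689/5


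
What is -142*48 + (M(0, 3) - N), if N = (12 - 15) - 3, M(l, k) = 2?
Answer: -6808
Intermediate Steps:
N = -6 (N = -3 - 3 = -6)
-142*48 + (M(0, 3) - N) = -142*48 + (2 - 1*(-6)) = -6816 + (2 + 6) = -6816 + 8 = -6808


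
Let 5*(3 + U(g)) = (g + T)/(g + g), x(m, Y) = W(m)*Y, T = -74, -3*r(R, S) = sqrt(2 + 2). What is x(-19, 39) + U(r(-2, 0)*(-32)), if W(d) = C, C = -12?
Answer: -150799/320 ≈ -471.25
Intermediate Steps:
W(d) = -12
r(R, S) = -2/3 (r(R, S) = -sqrt(2 + 2)/3 = -sqrt(4)/3 = -1/3*2 = -2/3)
x(m, Y) = -12*Y
U(g) = -3 + (-74 + g)/(10*g) (U(g) = -3 + ((g - 74)/(g + g))/5 = -3 + ((-74 + g)/((2*g)))/5 = -3 + ((-74 + g)*(1/(2*g)))/5 = -3 + ((-74 + g)/(2*g))/5 = -3 + (-74 + g)/(10*g))
x(-19, 39) + U(r(-2, 0)*(-32)) = -12*39 + (-74 - (-58)*(-32)/3)/(10*((-2/3*(-32)))) = -468 + (-74 - 29*64/3)/(10*(64/3)) = -468 + (1/10)*(3/64)*(-74 - 1856/3) = -468 + (1/10)*(3/64)*(-2078/3) = -468 - 1039/320 = -150799/320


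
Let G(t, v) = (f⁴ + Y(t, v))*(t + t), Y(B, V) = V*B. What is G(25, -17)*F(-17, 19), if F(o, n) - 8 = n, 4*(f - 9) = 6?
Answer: 126684675/8 ≈ 1.5836e+7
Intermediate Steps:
f = 21/2 (f = 9 + (¼)*6 = 9 + 3/2 = 21/2 ≈ 10.500)
F(o, n) = 8 + n
Y(B, V) = B*V
G(t, v) = 2*t*(194481/16 + t*v) (G(t, v) = ((21/2)⁴ + t*v)*(t + t) = (194481/16 + t*v)*(2*t) = 2*t*(194481/16 + t*v))
G(25, -17)*F(-17, 19) = ((⅛)*25*(194481 + 16*25*(-17)))*(8 + 19) = ((⅛)*25*(194481 - 6800))*27 = ((⅛)*25*187681)*27 = (4692025/8)*27 = 126684675/8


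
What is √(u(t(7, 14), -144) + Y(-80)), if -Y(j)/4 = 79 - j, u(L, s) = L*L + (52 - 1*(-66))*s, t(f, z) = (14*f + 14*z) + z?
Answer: 2*√19309 ≈ 277.91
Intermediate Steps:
t(f, z) = 14*f + 15*z
u(L, s) = L² + 118*s (u(L, s) = L² + (52 + 66)*s = L² + 118*s)
Y(j) = -316 + 4*j (Y(j) = -4*(79 - j) = -316 + 4*j)
√(u(t(7, 14), -144) + Y(-80)) = √(((14*7 + 15*14)² + 118*(-144)) + (-316 + 4*(-80))) = √(((98 + 210)² - 16992) + (-316 - 320)) = √((308² - 16992) - 636) = √((94864 - 16992) - 636) = √(77872 - 636) = √77236 = 2*√19309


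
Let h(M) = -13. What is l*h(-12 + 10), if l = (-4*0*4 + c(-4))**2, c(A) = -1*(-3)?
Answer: -117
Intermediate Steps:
c(A) = 3
l = 9 (l = (-4*0*4 + 3)**2 = (0*4 + 3)**2 = (0 + 3)**2 = 3**2 = 9)
l*h(-12 + 10) = 9*(-13) = -117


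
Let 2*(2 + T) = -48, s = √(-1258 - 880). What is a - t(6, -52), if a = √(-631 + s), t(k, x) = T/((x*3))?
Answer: -⅙ + √(-631 + I*√2138) ≈ 0.75308 + 25.137*I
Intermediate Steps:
s = I*√2138 (s = √(-2138) = I*√2138 ≈ 46.239*I)
T = -26 (T = -2 + (½)*(-48) = -2 - 24 = -26)
t(k, x) = -26/(3*x) (t(k, x) = -26*1/(3*x) = -26/(3*x))
a = √(-631 + I*√2138) ≈ 0.91975 + 25.137*I
a - t(6, -52) = √(-631 + I*√2138) - (-26)/(3*(-52)) = √(-631 + I*√2138) - (-26)*(-1)/(3*52) = √(-631 + I*√2138) - 1*⅙ = √(-631 + I*√2138) - ⅙ = -⅙ + √(-631 + I*√2138)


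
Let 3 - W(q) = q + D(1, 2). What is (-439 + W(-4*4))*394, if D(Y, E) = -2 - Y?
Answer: -164298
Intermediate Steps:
W(q) = 6 - q (W(q) = 3 - (q + (-2 - 1*1)) = 3 - (q + (-2 - 1)) = 3 - (q - 3) = 3 - (-3 + q) = 3 + (3 - q) = 6 - q)
(-439 + W(-4*4))*394 = (-439 + (6 - (-4)*4))*394 = (-439 + (6 - 1*(-16)))*394 = (-439 + (6 + 16))*394 = (-439 + 22)*394 = -417*394 = -164298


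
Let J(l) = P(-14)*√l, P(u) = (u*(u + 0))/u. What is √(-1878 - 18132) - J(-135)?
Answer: I*(√20010 + 42*√15) ≈ 304.12*I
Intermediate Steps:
P(u) = u (P(u) = (u*u)/u = u²/u = u)
J(l) = -14*√l
√(-1878 - 18132) - J(-135) = √(-1878 - 18132) - (-14)*√(-135) = √(-20010) - (-14)*3*I*√15 = I*√20010 - (-42)*I*√15 = I*√20010 + 42*I*√15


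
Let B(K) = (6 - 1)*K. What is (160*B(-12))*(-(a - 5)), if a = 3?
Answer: -19200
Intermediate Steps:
B(K) = 5*K
(160*B(-12))*(-(a - 5)) = (160*(5*(-12)))*(-(3 - 5)) = (160*(-60))*(-1*(-2)) = -9600*2 = -19200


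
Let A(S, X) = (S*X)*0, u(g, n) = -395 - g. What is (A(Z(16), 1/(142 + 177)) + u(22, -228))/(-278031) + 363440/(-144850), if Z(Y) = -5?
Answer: -3366239473/1342426345 ≈ -2.5076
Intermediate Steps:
A(S, X) = 0
(A(Z(16), 1/(142 + 177)) + u(22, -228))/(-278031) + 363440/(-144850) = (0 + (-395 - 1*22))/(-278031) + 363440/(-144850) = (0 + (-395 - 22))*(-1/278031) + 363440*(-1/144850) = (0 - 417)*(-1/278031) - 36344/14485 = -417*(-1/278031) - 36344/14485 = 139/92677 - 36344/14485 = -3366239473/1342426345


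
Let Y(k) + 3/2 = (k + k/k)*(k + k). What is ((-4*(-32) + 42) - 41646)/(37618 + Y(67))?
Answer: -82952/93457 ≈ -0.88760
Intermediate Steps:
Y(k) = -3/2 + 2*k*(1 + k) (Y(k) = -3/2 + (k + k/k)*(k + k) = -3/2 + (k + 1)*(2*k) = -3/2 + (1 + k)*(2*k) = -3/2 + 2*k*(1 + k))
((-4*(-32) + 42) - 41646)/(37618 + Y(67)) = ((-4*(-32) + 42) - 41646)/(37618 + (-3/2 + 2*67 + 2*67**2)) = ((128 + 42) - 41646)/(37618 + (-3/2 + 134 + 2*4489)) = (170 - 41646)/(37618 + (-3/2 + 134 + 8978)) = -41476/(37618 + 18221/2) = -41476/93457/2 = -41476*2/93457 = -82952/93457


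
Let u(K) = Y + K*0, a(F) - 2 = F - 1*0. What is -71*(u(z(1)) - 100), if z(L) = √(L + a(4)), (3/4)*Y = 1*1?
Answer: 21016/3 ≈ 7005.3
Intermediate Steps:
Y = 4/3 (Y = 4*(1*1)/3 = (4/3)*1 = 4/3 ≈ 1.3333)
a(F) = 2 + F (a(F) = 2 + (F - 1*0) = 2 + (F + 0) = 2 + F)
z(L) = √(6 + L) (z(L) = √(L + (2 + 4)) = √(L + 6) = √(6 + L))
u(K) = 4/3 (u(K) = 4/3 + K*0 = 4/3 + 0 = 4/3)
-71*(u(z(1)) - 100) = -71*(4/3 - 100) = -71*(-296/3) = 21016/3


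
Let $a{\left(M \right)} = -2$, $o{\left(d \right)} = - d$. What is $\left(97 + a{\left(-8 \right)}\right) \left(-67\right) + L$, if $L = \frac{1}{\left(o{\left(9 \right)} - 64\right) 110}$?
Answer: $- \frac{51110951}{8030} \approx -6365.0$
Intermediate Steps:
$L = - \frac{1}{8030}$ ($L = \frac{1}{\left(\left(-1\right) 9 - 64\right) 110} = \frac{1}{\left(-9 - 64\right) 110} = \frac{1}{\left(-73\right) 110} = \frac{1}{-8030} = - \frac{1}{8030} \approx -0.00012453$)
$\left(97 + a{\left(-8 \right)}\right) \left(-67\right) + L = \left(97 - 2\right) \left(-67\right) - \frac{1}{8030} = 95 \left(-67\right) - \frac{1}{8030} = -6365 - \frac{1}{8030} = - \frac{51110951}{8030}$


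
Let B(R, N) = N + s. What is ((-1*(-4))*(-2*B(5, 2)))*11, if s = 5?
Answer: -616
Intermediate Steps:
B(R, N) = 5 + N (B(R, N) = N + 5 = 5 + N)
((-1*(-4))*(-2*B(5, 2)))*11 = ((-1*(-4))*(-2*(5 + 2)))*11 = (4*(-2*7))*11 = (4*(-14))*11 = -56*11 = -616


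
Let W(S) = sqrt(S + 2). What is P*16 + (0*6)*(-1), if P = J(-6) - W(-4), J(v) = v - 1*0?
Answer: -96 - 16*I*sqrt(2) ≈ -96.0 - 22.627*I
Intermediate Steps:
J(v) = v (J(v) = v + 0 = v)
W(S) = sqrt(2 + S)
P = -6 - I*sqrt(2) (P = -6 - sqrt(2 - 4) = -6 - sqrt(-2) = -6 - I*sqrt(2) ≈ -6.0 - 1.4142*I)
P*16 + (0*6)*(-1) = (-6 - I*sqrt(2))*16 + (0*6)*(-1) = (-96 - 16*I*sqrt(2)) + 0*(-1) = (-96 - 16*I*sqrt(2)) + 0 = -96 - 16*I*sqrt(2)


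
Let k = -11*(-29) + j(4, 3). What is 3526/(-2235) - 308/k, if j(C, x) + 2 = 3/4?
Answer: -7235066/2840685 ≈ -2.5469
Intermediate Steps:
j(C, x) = -5/4 (j(C, x) = -2 + 3/4 = -2 + 3*(¼) = -2 + ¾ = -5/4)
k = 1271/4 (k = -11*(-29) - 5/4 = 319 - 5/4 = 1271/4 ≈ 317.75)
3526/(-2235) - 308/k = 3526/(-2235) - 308/1271/4 = 3526*(-1/2235) - 308*4/1271 = -3526/2235 - 1232/1271 = -7235066/2840685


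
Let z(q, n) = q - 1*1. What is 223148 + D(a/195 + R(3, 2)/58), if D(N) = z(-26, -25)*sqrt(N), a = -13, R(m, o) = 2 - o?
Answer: 223148 - 9*I*sqrt(15)/5 ≈ 2.2315e+5 - 6.9714*I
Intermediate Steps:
z(q, n) = -1 + q (z(q, n) = q - 1 = -1 + q)
D(N) = -27*sqrt(N) (D(N) = (-1 - 26)*sqrt(N) = -27*sqrt(N))
223148 + D(a/195 + R(3, 2)/58) = 223148 - 27*sqrt(-13/195 + (2 - 1*2)/58) = 223148 - 27*sqrt(-13*1/195 + (2 - 2)*(1/58)) = 223148 - 27*sqrt(-1/15 + 0*(1/58)) = 223148 - 27*sqrt(-1/15 + 0) = 223148 - 9*I*sqrt(15)/5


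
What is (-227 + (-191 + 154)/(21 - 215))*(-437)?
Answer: 19228437/194 ≈ 99116.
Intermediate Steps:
(-227 + (-191 + 154)/(21 - 215))*(-437) = (-227 - 37/(-194))*(-437) = (-227 - 37*(-1/194))*(-437) = (-227 + 37/194)*(-437) = -44001/194*(-437) = 19228437/194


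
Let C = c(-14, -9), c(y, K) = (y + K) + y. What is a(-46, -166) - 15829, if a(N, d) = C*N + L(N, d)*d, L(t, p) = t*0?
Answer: -14127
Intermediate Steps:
c(y, K) = K + 2*y (c(y, K) = (K + y) + y = K + 2*y)
L(t, p) = 0
C = -37 (C = -9 + 2*(-14) = -9 - 28 = -37)
a(N, d) = -37*N (a(N, d) = -37*N + 0*d = -37*N + 0 = -37*N)
a(-46, -166) - 15829 = -37*(-46) - 15829 = 1702 - 15829 = -14127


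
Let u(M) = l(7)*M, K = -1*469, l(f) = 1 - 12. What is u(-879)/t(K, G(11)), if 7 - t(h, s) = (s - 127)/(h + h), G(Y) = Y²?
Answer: 4534761/3280 ≈ 1382.5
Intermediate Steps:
l(f) = -11
K = -469
t(h, s) = 7 - (-127 + s)/(2*h) (t(h, s) = 7 - (s - 127)/(h + h) = 7 - (-127 + s)/(2*h))
u(M) = -11*M
u(-879)/t(K, G(11)) = (-11*(-879))/(((½)*(127 - 1*11² + 14*(-469))/(-469))) = 9669/(((½)*(-1/469)*(127 - 1*121 - 6566))) = 9669/(((½)*(-1/469)*(127 - 121 - 6566))) = 9669/(((½)*(-1/469)*(-6560))) = 9669/(3280/469) = 9669*(469/3280) = 4534761/3280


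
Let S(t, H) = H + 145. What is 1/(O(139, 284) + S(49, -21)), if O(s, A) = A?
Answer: 1/408 ≈ 0.0024510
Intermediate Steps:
S(t, H) = 145 + H
1/(O(139, 284) + S(49, -21)) = 1/(284 + (145 - 21)) = 1/(284 + 124) = 1/408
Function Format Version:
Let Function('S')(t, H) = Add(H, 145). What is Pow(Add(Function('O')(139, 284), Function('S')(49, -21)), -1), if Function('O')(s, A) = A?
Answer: Rational(1, 408) ≈ 0.0024510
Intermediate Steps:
Function('S')(t, H) = Add(145, H)
Pow(Add(Function('O')(139, 284), Function('S')(49, -21)), -1) = Pow(Add(284, Add(145, -21)), -1) = Pow(Add(284, 124), -1) = Pow(408, -1) = Rational(1, 408)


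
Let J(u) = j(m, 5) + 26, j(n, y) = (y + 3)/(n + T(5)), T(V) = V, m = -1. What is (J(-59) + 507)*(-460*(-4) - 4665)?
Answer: -1511375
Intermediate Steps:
j(n, y) = (3 + y)/(5 + n) (j(n, y) = (y + 3)/(n + 5) = (3 + y)/(5 + n))
J(u) = 28 (J(u) = (3 + 5)/(5 - 1) + 26 = 8/4 + 26 = (¼)*8 + 26 = 2 + 26 = 28)
(J(-59) + 507)*(-460*(-4) - 4665) = (28 + 507)*(-460*(-4) - 4665) = 535*(1840 - 4665) = 535*(-2825) = -1511375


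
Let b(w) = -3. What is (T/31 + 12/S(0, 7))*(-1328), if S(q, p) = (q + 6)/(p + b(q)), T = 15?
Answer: -349264/31 ≈ -11267.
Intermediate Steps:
S(q, p) = (6 + q)/(-3 + p) (S(q, p) = (q + 6)/(p - 3) = (6 + q)/(-3 + p))
(T/31 + 12/S(0, 7))*(-1328) = (15/31 + 12/(((6 + 0)/(-3 + 7))))*(-1328) = (15*(1/31) + 12/((6/4)))*(-1328) = (15/31 + 12/(((¼)*6)))*(-1328) = (15/31 + 12/(3/2))*(-1328) = (15/31 + 12*(⅔))*(-1328) = (15/31 + 8)*(-1328) = (263/31)*(-1328) = -349264/31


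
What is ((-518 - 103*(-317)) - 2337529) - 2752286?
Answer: -5057682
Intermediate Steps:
((-518 - 103*(-317)) - 2337529) - 2752286 = ((-518 + 32651) - 2337529) - 2752286 = (32133 - 2337529) - 2752286 = -2305396 - 2752286 = -5057682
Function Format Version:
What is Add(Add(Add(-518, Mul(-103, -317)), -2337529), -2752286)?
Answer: -5057682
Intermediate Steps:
Add(Add(Add(-518, Mul(-103, -317)), -2337529), -2752286) = Add(Add(Add(-518, 32651), -2337529), -2752286) = Add(Add(32133, -2337529), -2752286) = Add(-2305396, -2752286) = -5057682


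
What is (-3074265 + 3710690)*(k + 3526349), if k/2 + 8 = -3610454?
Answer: -2351319894375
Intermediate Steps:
k = -7220924 (k = -16 + 2*(-3610454) = -16 - 7220908 = -7220924)
(-3074265 + 3710690)*(k + 3526349) = (-3074265 + 3710690)*(-7220924 + 3526349) = 636425*(-3694575) = -2351319894375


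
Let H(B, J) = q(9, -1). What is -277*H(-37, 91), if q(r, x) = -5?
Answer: 1385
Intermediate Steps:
H(B, J) = -5
-277*H(-37, 91) = -277*(-5) = 1385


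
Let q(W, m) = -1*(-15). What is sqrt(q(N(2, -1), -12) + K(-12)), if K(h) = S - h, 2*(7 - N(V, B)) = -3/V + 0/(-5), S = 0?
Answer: 3*sqrt(3) ≈ 5.1962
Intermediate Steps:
N(V, B) = 7 + 3/(2*V) (N(V, B) = 7 - (-3/V + 0/(-5))/2 = 7 - (-3/V + 0*(-1/5))/2 = 7 - (-3/V + 0)/2 = 7 - (-3)/(2*V) = 7 + 3/(2*V))
q(W, m) = 15
K(h) = -h (K(h) = 0 - h = -h)
sqrt(q(N(2, -1), -12) + K(-12)) = sqrt(15 - 1*(-12)) = sqrt(15 + 12) = sqrt(27) = 3*sqrt(3)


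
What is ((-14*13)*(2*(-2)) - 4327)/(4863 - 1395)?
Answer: -3599/3468 ≈ -1.0378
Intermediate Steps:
((-14*13)*(2*(-2)) - 4327)/(4863 - 1395) = (-182*(-4) - 4327)/3468 = (728 - 4327)*(1/3468) = -3599*1/3468 = -3599/3468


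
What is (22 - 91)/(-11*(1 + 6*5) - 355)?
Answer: 23/232 ≈ 0.099138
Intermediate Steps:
(22 - 91)/(-11*(1 + 6*5) - 355) = -69/(-11*(1 + 30) - 355) = -69/(-11*31 - 355) = -69/(-341 - 355) = -69/(-696) = -69*(-1/696) = 23/232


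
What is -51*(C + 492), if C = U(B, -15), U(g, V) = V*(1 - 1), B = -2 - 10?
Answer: -25092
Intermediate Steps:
B = -12
U(g, V) = 0 (U(g, V) = V*0 = 0)
C = 0
-51*(C + 492) = -51*(0 + 492) = -51*492 = -25092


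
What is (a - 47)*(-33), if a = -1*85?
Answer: 4356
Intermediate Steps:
a = -85
(a - 47)*(-33) = (-85 - 47)*(-33) = -132*(-33) = 4356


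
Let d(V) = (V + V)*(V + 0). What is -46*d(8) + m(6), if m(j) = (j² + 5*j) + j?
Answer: -5816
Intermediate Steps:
d(V) = 2*V² (d(V) = (2*V)*V = 2*V²)
m(j) = j² + 6*j
-46*d(8) + m(6) = -92*8² + 6*(6 + 6) = -92*64 + 6*12 = -46*128 + 72 = -5888 + 72 = -5816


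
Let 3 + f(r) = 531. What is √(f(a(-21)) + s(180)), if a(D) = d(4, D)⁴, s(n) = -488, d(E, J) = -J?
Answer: 2*√10 ≈ 6.3246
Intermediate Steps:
a(D) = D⁴ (a(D) = (-D)⁴ = D⁴)
f(r) = 528 (f(r) = -3 + 531 = 528)
√(f(a(-21)) + s(180)) = √(528 - 488) = √40 = 2*√10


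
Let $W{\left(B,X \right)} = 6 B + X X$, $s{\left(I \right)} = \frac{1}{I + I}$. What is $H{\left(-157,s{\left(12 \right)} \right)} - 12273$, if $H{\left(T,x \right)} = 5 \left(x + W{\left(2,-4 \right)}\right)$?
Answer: $- \frac{291187}{24} \approx -12133.0$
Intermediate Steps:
$s{\left(I \right)} = \frac{1}{2 I}$
$W{\left(B,X \right)} = X^{2} + 6 B$ ($W{\left(B,X \right)} = 6 B + X^{2} = X^{2} + 6 B$)
$H{\left(T,x \right)} = 140 + 5 x$ ($H{\left(T,x \right)} = 5 \left(x + \left(\left(-4\right)^{2} + 6 \cdot 2\right)\right) = 5 \left(x + \left(16 + 12\right)\right) = 5 \left(x + 28\right) = 5 \left(28 + x\right) = 140 + 5 x$)
$H{\left(-157,s{\left(12 \right)} \right)} - 12273 = \left(140 + 5 \frac{1}{2 \cdot 12}\right) - 12273 = \left(140 + 5 \cdot \frac{1}{2} \cdot \frac{1}{12}\right) - 12273 = \left(140 + 5 \cdot \frac{1}{24}\right) - 12273 = \left(140 + \frac{5}{24}\right) - 12273 = \frac{3365}{24} - 12273 = - \frac{291187}{24}$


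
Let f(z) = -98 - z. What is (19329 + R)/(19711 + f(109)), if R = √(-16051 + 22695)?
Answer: 19329/19504 + √1661/9752 ≈ 0.99521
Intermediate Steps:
R = 2*√1661 (R = √6644 = 2*√1661 ≈ 81.511)
(19329 + R)/(19711 + f(109)) = (19329 + 2*√1661)/(19711 + (-98 - 1*109)) = (19329 + 2*√1661)/(19711 + (-98 - 109)) = (19329 + 2*√1661)/(19711 - 207) = (19329 + 2*√1661)/19504 = (19329 + 2*√1661)*(1/19504) = 19329/19504 + √1661/9752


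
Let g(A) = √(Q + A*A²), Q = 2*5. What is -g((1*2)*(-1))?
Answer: -√2 ≈ -1.4142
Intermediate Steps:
Q = 10
g(A) = √(10 + A³) (g(A) = √(10 + A*A²) = √(10 + A³))
-g((1*2)*(-1)) = -√(10 + ((1*2)*(-1))³) = -√(10 + (2*(-1))³) = -√(10 + (-2)³) = -√(10 - 8) = -√2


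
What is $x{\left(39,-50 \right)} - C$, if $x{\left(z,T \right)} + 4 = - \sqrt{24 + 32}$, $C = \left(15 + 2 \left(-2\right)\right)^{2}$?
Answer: $-125 - 2 \sqrt{14} \approx -132.48$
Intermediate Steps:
$C = 121$ ($C = \left(15 - 4\right)^{2} = 11^{2} = 121$)
$x{\left(z,T \right)} = -4 - 2 \sqrt{14}$ ($x{\left(z,T \right)} = -4 - \sqrt{24 + 32} = -4 - \sqrt{56} = -4 - 2 \sqrt{14}$)
$x{\left(39,-50 \right)} - C = \left(-4 - 2 \sqrt{14}\right) - 121 = -125 - 2 \sqrt{14}$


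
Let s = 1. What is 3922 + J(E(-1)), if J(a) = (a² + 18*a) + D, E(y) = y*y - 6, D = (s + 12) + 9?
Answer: 3879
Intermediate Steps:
D = 22 (D = (1 + 12) + 9 = 13 + 9 = 22)
E(y) = -6 + y² (E(y) = y² - 6 = -6 + y²)
J(a) = 22 + a² + 18*a (J(a) = (a² + 18*a) + 22 = 22 + a² + 18*a)
3922 + J(E(-1)) = 3922 + (22 + (-6 + (-1)²)² + 18*(-6 + (-1)²)) = 3922 + (22 + (-6 + 1)² + 18*(-6 + 1)) = 3922 + (22 + (-5)² + 18*(-5)) = 3922 + (22 + 25 - 90) = 3922 - 43 = 3879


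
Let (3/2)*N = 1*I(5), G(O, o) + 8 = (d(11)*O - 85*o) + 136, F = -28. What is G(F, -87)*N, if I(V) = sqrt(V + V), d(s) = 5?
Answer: 4922*sqrt(10) ≈ 15565.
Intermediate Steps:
I(V) = sqrt(2)*sqrt(V) (I(V) = sqrt(2*V) = sqrt(2)*sqrt(V))
G(O, o) = 128 - 85*o + 5*O (G(O, o) = -8 + ((5*O - 85*o) + 136) = -8 + ((-85*o + 5*O) + 136) = -8 + (136 - 85*o + 5*O) = 128 - 85*o + 5*O)
N = 2*sqrt(10)/3 (N = 2*(1*(sqrt(2)*sqrt(5)))/3 = 2*(1*sqrt(10))/3 = 2*sqrt(10)/3 ≈ 2.1082)
G(F, -87)*N = (128 - 85*(-87) + 5*(-28))*(2*sqrt(10)/3) = (128 + 7395 - 140)*(2*sqrt(10)/3) = 7383*(2*sqrt(10)/3) = 4922*sqrt(10)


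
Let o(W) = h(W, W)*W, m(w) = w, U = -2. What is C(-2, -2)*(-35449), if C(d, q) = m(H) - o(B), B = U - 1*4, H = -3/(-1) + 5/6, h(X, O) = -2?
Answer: 1737001/6 ≈ 2.8950e+5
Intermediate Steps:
H = 23/6 (H = -3*(-1) + 5*(⅙) = 3 + ⅚ = 23/6 ≈ 3.8333)
B = -6 (B = -2 - 1*4 = -2 - 4 = -6)
o(W) = -2*W
C(d, q) = -49/6 (C(d, q) = 23/6 - (-2)*(-6) = 23/6 - 1*12 = 23/6 - 12 = -49/6)
C(-2, -2)*(-35449) = -49/6*(-35449) = 1737001/6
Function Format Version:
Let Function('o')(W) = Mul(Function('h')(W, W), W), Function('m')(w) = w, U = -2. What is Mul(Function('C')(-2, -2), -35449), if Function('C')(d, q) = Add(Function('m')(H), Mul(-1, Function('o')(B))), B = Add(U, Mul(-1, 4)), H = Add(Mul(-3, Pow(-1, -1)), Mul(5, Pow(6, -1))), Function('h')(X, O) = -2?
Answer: Rational(1737001, 6) ≈ 2.8950e+5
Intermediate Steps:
H = Rational(23, 6) (H = Add(Mul(-3, -1), Mul(5, Rational(1, 6))) = Add(3, Rational(5, 6)) = Rational(23, 6) ≈ 3.8333)
B = -6 (B = Add(-2, Mul(-1, 4)) = Add(-2, -4) = -6)
Function('o')(W) = Mul(-2, W)
Function('C')(d, q) = Rational(-49, 6) (Function('C')(d, q) = Add(Rational(23, 6), Mul(-1, Mul(-2, -6))) = Add(Rational(23, 6), Mul(-1, 12)) = Add(Rational(23, 6), -12) = Rational(-49, 6))
Mul(Function('C')(-2, -2), -35449) = Mul(Rational(-49, 6), -35449) = Rational(1737001, 6)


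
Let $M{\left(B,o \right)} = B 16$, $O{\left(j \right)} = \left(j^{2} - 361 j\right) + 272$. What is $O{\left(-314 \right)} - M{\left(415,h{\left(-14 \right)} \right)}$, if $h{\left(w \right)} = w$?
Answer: $205582$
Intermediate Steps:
$O{\left(j \right)} = 272 + j^{2} - 361 j$
$M{\left(B,o \right)} = 16 B$
$O{\left(-314 \right)} - M{\left(415,h{\left(-14 \right)} \right)} = \left(272 + \left(-314\right)^{2} - -113354\right) - 16 \cdot 415 = \left(272 + 98596 + 113354\right) - 6640 = 212222 - 6640 = 205582$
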